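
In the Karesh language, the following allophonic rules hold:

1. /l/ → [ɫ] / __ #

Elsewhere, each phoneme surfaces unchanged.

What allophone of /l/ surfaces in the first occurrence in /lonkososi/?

/l/ — word-initial; rule 1 does not apply here → [l].

[l]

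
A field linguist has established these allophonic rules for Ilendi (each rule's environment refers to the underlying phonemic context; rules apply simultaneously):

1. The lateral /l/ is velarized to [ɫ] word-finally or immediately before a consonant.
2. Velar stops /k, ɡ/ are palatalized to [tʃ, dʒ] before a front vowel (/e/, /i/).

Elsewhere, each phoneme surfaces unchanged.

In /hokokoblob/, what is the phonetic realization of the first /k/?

[k]

/k/ (between /o/ and /o/) is in the target of rule 2 but the environment (before a front vowel) is not met → [k].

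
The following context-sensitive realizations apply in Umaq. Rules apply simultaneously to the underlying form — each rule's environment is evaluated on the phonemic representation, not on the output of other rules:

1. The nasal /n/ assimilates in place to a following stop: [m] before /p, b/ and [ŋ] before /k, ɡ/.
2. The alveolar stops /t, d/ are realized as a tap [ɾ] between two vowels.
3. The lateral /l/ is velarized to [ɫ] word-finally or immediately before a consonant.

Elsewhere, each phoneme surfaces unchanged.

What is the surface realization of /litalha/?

/l/ (word-initial): rule 3 targets it, but not word-finally or immediately before a consonant → unchanged [l].
/t/ meets the environment for rule 2 (between two vowels) → [ɾ].
Rule 3 applies to /l/ (between /a/ and /h/: word-finally or immediately before a consonant) → [ɫ].

[liɾaɫha]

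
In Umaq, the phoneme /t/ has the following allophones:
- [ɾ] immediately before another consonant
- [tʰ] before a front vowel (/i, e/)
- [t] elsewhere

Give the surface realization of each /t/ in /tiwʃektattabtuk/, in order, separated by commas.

Occurrence 1 (position 1): before a front vowel (/i, e/) → [tʰ].
Occurrence 2 (position 7): no conditioning environment matches → elsewhere allophone [t].
Occurrence 3 (position 9): immediately before another consonant → [ɾ].
Occurrence 4 (position 10): no conditioning environment matches → elsewhere allophone [t].
Occurrence 5 (position 13): no conditioning environment matches → elsewhere allophone [t].

[tʰ], [t], [ɾ], [t], [t]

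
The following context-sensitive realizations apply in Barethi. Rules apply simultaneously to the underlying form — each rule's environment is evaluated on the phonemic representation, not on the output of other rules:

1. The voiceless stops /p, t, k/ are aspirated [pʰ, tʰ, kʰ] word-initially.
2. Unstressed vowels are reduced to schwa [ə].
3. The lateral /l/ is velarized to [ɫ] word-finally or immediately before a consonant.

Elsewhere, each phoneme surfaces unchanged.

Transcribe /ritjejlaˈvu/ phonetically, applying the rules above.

[rətjəjləˈvu]

/r/ — not in any rule's target class → [r].
/i/ (between /r/ and /t/): in an unstressed syllable, so rule 2 applies → [ə].
/t/ (between /i/ and /j/): rule 1 targets it, but not word-initially → unchanged [t].
/j/ (between /t/ and /e/) is unaffected → [j].
/e/ (between /j/ and /j/) occurs in an unstressed syllable → [ə] by rule 2.
/j/ — not in any rule's target class → [j].
/l/ (between /j/ and /a/) is in the target of rule 3 but the environment (word-finally or immediately before a consonant) is not met → [l].
/a/ (between /l/ and /v/): in an unstressed syllable, so rule 2 applies → [ə].
/v/ (between /a/ and /u/) is unaffected → [v].
/u/ (word-final): rule 2 targets it, but not in an unstressed syllable → unchanged [u].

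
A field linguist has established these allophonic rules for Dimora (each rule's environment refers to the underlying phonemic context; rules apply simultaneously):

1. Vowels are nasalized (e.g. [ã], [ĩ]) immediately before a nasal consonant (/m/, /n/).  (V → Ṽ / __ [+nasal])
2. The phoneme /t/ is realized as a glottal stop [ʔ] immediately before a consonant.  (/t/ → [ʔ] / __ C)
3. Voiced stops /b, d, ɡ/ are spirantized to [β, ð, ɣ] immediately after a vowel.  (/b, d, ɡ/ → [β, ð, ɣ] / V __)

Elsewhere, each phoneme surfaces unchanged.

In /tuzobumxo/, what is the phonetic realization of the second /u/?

[ũ]

/u/ (between /b/ and /m/): before a nasal consonant, so rule 1 applies → [ũ].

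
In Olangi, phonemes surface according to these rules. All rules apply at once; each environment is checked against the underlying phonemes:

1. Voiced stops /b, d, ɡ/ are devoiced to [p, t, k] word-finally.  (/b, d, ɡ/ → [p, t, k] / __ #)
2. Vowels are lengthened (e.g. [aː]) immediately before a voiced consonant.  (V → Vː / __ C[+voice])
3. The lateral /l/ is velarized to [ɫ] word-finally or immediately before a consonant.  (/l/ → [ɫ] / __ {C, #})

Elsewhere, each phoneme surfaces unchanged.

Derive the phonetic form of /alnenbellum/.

[aːɫneːnbeːɫluːm]

/a/ meets the environment for rule 2 (before a voiced consonant) → [aː].
/l/ (between /a/ and /n/) occurs word-finally or immediately before a consonant → [ɫ] by rule 3.
Rule 2 applies to /e/ (between /n/ and /n/: before a voiced consonant) → [eː].
/b/ (between /n/ and /e/) is in the target of rule 1 but the environment (word-finally) is not met → [b].
/e/ (between /b/ and /l/): before a voiced consonant, so rule 2 applies → [eː].
/l/ — between /e/ and /l/, word-finally or immediately before a consonant — surfaces as [ɫ] (rule 3).
/l/ (between /l/ and /u/) fails the environment for rule 3, so it stays [l].
/u/ — between /l/ and /m/, before a voiced consonant — surfaces as [uː] (rule 2).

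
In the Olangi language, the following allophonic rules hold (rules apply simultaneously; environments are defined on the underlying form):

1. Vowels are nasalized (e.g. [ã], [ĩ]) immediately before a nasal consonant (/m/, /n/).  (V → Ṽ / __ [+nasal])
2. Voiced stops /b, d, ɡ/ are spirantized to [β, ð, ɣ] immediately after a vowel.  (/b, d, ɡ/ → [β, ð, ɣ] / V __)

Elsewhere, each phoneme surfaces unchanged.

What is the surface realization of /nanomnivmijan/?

[nãnõmnivmijãn]

/n/ — not in any rule's target class → [n].
/a/ (between /n/ and /n/) occurs before a nasal consonant → [ã] by rule 1.
/n/ (between /a/ and /o/) is unaffected → [n].
/o/ — between /n/ and /m/, before a nasal consonant — surfaces as [õ] (rule 1).
/m/ — not in any rule's target class → [m].
/n/ — not in any rule's target class → [n].
/i/ (between /n/ and /v/) is in the target of rule 1 but the environment (before a nasal consonant) is not met → [i].
/v/ (between /i/ and /m/) is unaffected → [v].
/m/ — not in any rule's target class → [m].
/i/ — between /m/ and /j/; rule 1 does not apply here → [i].
/j/ (between /i/ and /a/): no rule targets it → [j].
/a/ (between /j/ and /n/): before a nasal consonant, so rule 1 applies → [ã].
/n/ — not in any rule's target class → [n].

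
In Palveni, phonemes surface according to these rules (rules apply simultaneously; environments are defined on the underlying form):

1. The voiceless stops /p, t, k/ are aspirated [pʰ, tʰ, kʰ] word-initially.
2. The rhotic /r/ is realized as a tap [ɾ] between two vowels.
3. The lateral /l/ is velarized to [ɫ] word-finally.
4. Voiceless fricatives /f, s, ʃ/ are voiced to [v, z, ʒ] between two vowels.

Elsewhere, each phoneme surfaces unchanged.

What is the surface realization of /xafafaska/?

[xavavaska]

/x/ (word-initial) is unaffected → [x].
/a/ (between /x/ and /f/): no rule targets it → [a].
Rule 4 applies to /f/ (between /a/ and /a/: between two vowels) → [v].
/a/ (between /f/ and /f/): no rule targets it → [a].
/f/ (between /a/ and /a/) occurs between two vowels → [v] by rule 4.
/a/ — not in any rule's target class → [a].
/s/ — between /a/ and /k/; rule 4 does not apply here → [s].
/k/ (between /s/ and /a/) fails the environment for rule 1, so it stays [k].
/a/ — not in any rule's target class → [a].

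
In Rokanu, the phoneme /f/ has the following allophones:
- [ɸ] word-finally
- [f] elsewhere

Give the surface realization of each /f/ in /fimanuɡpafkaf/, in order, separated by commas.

[f], [f], [ɸ]

Occurrence 1 (position 1): no conditioning environment matches → elsewhere allophone [f].
Occurrence 2 (position 10): no conditioning environment matches → elsewhere allophone [f].
Occurrence 3 (position 13): word-finally → [ɸ].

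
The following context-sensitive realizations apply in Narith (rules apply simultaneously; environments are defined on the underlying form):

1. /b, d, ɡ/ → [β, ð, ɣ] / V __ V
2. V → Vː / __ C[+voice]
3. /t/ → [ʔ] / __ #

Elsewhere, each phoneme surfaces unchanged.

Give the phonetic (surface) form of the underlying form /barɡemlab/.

[baːrɡeːmlaːb]

/b/ (word-initial) is in the target of rule 1 but the environment (between two vowels) is not met → [b].
Rule 2 applies to /a/ (between /b/ and /r/: before a voiced consonant) → [aː].
/ɡ/ (between /r/ and /e/) is in the target of rule 1 but the environment (between two vowels) is not met → [ɡ].
/e/ (between /ɡ/ and /m/) occurs before a voiced consonant → [eː] by rule 2.
Rule 2 applies to /a/ (between /l/ and /b/: before a voiced consonant) → [aː].
/b/ — word-final; rule 1 does not apply here → [b].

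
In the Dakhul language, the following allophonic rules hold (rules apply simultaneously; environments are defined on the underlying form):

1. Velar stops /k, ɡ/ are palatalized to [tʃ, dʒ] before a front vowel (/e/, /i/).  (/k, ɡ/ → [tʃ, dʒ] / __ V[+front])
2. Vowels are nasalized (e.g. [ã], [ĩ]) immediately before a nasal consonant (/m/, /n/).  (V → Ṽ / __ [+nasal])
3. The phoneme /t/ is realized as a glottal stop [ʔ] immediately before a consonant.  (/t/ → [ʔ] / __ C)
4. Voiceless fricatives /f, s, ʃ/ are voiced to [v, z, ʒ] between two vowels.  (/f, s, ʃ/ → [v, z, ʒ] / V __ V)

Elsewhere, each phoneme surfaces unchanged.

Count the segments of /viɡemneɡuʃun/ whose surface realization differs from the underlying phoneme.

4

Segments that undergo a rule: /ɡ/ → [dʒ] (rule 1); /e/ → [ẽ] (rule 2); /ʃ/ → [ʒ] (rule 4); /u/ → [ũ] (rule 2).
All other segments surface unchanged.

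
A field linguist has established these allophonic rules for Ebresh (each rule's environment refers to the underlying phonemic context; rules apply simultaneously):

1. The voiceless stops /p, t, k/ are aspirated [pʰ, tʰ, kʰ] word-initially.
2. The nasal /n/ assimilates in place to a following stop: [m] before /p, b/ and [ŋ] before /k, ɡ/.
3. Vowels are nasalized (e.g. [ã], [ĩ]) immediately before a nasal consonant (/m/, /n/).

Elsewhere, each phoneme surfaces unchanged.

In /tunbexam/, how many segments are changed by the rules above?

Segments that undergo a rule: /t/ → [tʰ] (rule 1); /u/ → [ũ] (rule 3); /n/ → [m] (rule 2); /a/ → [ã] (rule 3).
All other segments surface unchanged.

4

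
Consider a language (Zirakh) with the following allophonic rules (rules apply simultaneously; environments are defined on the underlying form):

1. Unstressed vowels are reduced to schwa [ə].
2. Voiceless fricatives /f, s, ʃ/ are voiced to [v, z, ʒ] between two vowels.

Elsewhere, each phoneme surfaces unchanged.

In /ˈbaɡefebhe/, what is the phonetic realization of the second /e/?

/e/ meets the environment for rule 1 (in an unstressed syllable) → [ə].

[ə]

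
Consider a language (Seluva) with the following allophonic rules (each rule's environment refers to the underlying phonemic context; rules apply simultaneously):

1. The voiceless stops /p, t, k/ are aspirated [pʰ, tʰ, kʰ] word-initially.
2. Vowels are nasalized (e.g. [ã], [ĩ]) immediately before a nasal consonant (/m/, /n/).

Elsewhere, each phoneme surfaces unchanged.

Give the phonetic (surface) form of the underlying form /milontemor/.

/i/ — between /m/ and /l/; rule 2 does not apply here → [i].
/o/ (between /l/ and /n/): before a nasal consonant, so rule 2 applies → [õ].
/t/ (between /n/ and /e/): rule 1 targets it, but not word-initially → unchanged [t].
/e/ (between /t/ and /m/) occurs before a nasal consonant → [ẽ] by rule 2.
/o/ (between /m/ and /r/) is in the target of rule 2 but the environment (before a nasal consonant) is not met → [o].

[milõntẽmor]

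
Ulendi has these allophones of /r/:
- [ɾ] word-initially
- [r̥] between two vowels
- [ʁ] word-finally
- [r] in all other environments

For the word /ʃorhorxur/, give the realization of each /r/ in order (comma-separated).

[r], [r], [ʁ]

Occurrence 1 (position 3): no conditioning environment matches → elsewhere allophone [r].
Occurrence 2 (position 6): no conditioning environment matches → elsewhere allophone [r].
Occurrence 3 (position 9): word-finally → [ʁ].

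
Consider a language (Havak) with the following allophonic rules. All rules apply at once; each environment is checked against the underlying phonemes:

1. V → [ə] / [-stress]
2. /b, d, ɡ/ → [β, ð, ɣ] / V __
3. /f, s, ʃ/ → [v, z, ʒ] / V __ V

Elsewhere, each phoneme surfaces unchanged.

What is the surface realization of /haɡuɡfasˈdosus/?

/h/ (word-initial) is unaffected → [h].
/a/ (between /h/ and /ɡ/) occurs in an unstressed syllable → [ə] by rule 1.
/ɡ/ meets the environment for rule 2 (immediately after a vowel) → [ɣ].
Rule 1 applies to /u/ (between /ɡ/ and /ɡ/: in an unstressed syllable) → [ə].
/ɡ/ (between /u/ and /f/): immediately after a vowel, so rule 2 applies → [ɣ].
/f/ (between /ɡ/ and /a/) is in the target of rule 3 but the environment (between two vowels) is not met → [f].
Rule 1 applies to /a/ (between /f/ and /s/: in an unstressed syllable) → [ə].
/s/ (between /a/ and /d/) fails the environment for rule 3, so it stays [s].
/d/ — between /s/ and /o/; rule 2 does not apply here → [d].
/o/ (between /d/ and /s/): rule 1 targets it, but not in an unstressed syllable → unchanged [o].
/s/ (between /o/ and /u/) occurs between two vowels → [z] by rule 3.
/u/ (between /s/ and /s/) occurs in an unstressed syllable → [ə] by rule 1.
/s/ (word-final): rule 3 targets it, but not between two vowels → unchanged [s].

[həɣəɣfəsˈdozəs]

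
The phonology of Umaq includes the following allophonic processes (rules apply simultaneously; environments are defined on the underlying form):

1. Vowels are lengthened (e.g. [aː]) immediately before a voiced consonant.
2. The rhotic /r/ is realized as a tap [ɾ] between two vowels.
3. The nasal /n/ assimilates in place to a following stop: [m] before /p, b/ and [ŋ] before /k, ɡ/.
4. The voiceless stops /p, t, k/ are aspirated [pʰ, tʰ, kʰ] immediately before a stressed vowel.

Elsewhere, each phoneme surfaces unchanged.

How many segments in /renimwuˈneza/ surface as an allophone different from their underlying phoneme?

4

Segments that undergo a rule: /e/ → [eː] (rule 1); /i/ → [iː] (rule 1); /u/ → [uː] (rule 1); /e/ → [eː] (rule 1).
All other segments surface unchanged.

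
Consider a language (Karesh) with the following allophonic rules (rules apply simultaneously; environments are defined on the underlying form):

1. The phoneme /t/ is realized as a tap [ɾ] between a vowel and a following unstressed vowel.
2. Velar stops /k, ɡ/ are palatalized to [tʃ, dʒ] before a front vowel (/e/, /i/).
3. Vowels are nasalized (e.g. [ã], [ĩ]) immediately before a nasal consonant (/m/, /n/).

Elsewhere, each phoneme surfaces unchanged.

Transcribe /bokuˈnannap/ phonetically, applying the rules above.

/b/ (word-initial): no rule targets it → [b].
/o/ (between /b/ and /k/) fails the environment for rule 3, so it stays [o].
/k/ (between /o/ and /u/) fails the environment for rule 2, so it stays [k].
/u/ (between /k/ and /n/) occurs before a nasal consonant → [ũ] by rule 3.
/n/ (between /u/ and /a/): no rule targets it → [n].
/a/ (between /n/ and /n/): before a nasal consonant, so rule 3 applies → [ã].
/n/ — not in any rule's target class → [n].
/n/ stays [n].
/a/ (between /n/ and /p/): rule 3 targets it, but not before a nasal consonant → unchanged [a].
/p/ (word-final): no rule targets it → [p].

[bokũˈnãnnap]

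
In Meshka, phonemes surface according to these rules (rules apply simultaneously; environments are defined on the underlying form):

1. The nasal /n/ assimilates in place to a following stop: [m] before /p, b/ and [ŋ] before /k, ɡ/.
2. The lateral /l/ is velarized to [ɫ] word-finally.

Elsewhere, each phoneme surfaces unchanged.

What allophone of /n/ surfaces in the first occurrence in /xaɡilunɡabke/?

[ŋ]

/n/ (between /u/ and /ɡ/): before a labial or velar stop, so rule 1 applies → [ŋ].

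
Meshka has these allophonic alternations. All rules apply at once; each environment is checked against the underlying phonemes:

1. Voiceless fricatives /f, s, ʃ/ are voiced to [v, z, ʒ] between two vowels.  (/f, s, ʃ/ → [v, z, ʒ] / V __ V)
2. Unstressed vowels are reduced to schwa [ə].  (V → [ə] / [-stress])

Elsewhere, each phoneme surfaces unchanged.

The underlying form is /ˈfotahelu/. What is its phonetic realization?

/f/ (word-initial) fails the environment for rule 1, so it stays [f].
/o/ — between /f/ and /t/; rule 2 does not apply here → [o].
/a/ — between /t/ and /h/, in an unstressed syllable — surfaces as [ə] (rule 2).
Rule 2 applies to /e/ (between /h/ and /l/: in an unstressed syllable) → [ə].
Rule 2 applies to /u/ (word-final: in an unstressed syllable) → [ə].

[ˈfotəhələ]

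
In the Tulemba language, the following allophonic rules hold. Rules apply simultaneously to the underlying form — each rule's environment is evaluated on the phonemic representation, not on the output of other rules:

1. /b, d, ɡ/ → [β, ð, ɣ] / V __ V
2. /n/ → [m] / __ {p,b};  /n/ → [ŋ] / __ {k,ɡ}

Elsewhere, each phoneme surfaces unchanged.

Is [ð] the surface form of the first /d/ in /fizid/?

/d/ (word-final) is in the target of rule 1 but the environment (between two vowels) is not met → [d].
The actual realization is [d], not [ð].

No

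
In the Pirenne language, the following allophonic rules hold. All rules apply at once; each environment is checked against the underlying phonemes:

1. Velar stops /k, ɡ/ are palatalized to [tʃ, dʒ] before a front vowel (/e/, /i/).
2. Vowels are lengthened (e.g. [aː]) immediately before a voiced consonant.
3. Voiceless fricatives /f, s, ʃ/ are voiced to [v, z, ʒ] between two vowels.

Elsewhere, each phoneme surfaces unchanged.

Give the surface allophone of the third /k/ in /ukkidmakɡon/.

/k/ (between /a/ and /ɡ/) fails the environment for rule 1, so it stays [k].

[k]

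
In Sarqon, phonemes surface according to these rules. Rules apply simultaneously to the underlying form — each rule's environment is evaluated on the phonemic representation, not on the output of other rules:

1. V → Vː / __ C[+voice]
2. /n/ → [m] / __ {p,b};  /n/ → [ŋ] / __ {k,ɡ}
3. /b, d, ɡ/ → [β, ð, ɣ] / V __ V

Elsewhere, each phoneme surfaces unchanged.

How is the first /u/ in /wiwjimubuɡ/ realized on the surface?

Rule 1 applies to /u/ (between /m/ and /b/: before a voiced consonant) → [uː].

[uː]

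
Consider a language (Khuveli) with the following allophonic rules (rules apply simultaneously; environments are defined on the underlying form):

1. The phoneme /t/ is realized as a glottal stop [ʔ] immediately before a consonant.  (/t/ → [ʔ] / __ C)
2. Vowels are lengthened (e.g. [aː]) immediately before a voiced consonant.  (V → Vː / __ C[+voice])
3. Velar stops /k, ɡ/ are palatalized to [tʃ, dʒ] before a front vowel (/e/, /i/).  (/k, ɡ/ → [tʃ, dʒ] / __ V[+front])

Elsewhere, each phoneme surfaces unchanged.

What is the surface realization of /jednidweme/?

[jeːdniːdweːme]

/j/ stays [j].
Rule 2 applies to /e/ (between /j/ and /d/: before a voiced consonant) → [eː].
/d/ (between /e/ and /n/): no rule targets it → [d].
/n/ — not in any rule's target class → [n].
/i/ (between /n/ and /d/) occurs before a voiced consonant → [iː] by rule 2.
/d/ (between /i/ and /w/) is unaffected → [d].
/w/ (between /d/ and /e/): no rule targets it → [w].
Rule 2 applies to /e/ (between /w/ and /m/: before a voiced consonant) → [eː].
/m/ (between /e/ and /e/): no rule targets it → [m].
/e/ — word-final; rule 2 does not apply here → [e].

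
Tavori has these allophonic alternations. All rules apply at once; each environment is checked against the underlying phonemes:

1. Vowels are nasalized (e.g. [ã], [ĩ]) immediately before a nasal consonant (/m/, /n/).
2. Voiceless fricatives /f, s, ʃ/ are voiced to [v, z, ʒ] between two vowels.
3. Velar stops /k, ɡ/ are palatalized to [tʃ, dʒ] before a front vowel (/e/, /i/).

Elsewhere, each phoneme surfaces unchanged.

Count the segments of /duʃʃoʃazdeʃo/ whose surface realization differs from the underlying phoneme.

Segments that undergo a rule: /ʃ/ → [ʒ] (rule 2); /ʃ/ → [ʒ] (rule 2).
All other segments surface unchanged.

2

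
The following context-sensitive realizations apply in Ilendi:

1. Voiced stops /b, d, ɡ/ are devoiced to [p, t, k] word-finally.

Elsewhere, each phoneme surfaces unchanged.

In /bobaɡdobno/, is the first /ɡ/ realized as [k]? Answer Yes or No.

/ɡ/ (between /a/ and /d/) is in the target of rule 1 but the environment (word-finally) is not met → [ɡ].
The actual realization is [ɡ], not [k].

No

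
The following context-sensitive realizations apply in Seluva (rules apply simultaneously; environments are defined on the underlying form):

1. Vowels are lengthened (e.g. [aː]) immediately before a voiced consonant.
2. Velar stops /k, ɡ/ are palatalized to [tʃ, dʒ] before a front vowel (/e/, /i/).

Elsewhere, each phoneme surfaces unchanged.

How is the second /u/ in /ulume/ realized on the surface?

[uː]

/u/ (between /l/ and /m/): before a voiced consonant, so rule 1 applies → [uː].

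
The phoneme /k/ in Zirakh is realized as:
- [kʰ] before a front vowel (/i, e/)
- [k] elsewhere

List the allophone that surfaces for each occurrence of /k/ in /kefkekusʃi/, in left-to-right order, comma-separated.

[kʰ], [kʰ], [k]

Occurrence 1 (position 1): before a front vowel (/i, e/) → [kʰ].
Occurrence 2 (position 4): before a front vowel (/i, e/) → [kʰ].
Occurrence 3 (position 6): no conditioning environment matches → elsewhere allophone [k].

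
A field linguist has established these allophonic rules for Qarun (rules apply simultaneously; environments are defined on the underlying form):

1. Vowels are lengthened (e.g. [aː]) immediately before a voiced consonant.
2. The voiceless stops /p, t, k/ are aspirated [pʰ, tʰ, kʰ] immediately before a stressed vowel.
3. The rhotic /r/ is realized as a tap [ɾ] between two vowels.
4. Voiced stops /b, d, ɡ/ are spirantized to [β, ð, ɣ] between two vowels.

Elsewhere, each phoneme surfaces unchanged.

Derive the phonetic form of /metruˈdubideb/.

[metruːˈðuːβiːðeːb]

/m/ (word-initial): no rule targets it → [m].
/e/ (between /m/ and /t/): rule 1 targets it, but not before a voiced consonant → unchanged [e].
/t/ (between /e/ and /r/): rule 2 targets it, but not immediately before a stressed vowel → unchanged [t].
/r/ (between /t/ and /u/) is in the target of rule 3 but the environment (between two vowels) is not met → [r].
/u/ (between /r/ and /d/) occurs before a voiced consonant → [uː] by rule 1.
/d/ meets the environment for rule 4 (between two vowels) → [ð].
/u/ (between /d/ and /b/) occurs before a voiced consonant → [uː] by rule 1.
/b/ meets the environment for rule 4 (between two vowels) → [β].
/i/ (between /b/ and /d/): before a voiced consonant, so rule 1 applies → [iː].
/d/ — between /i/ and /e/, between two vowels — surfaces as [ð] (rule 4).
/e/ — between /d/ and /b/, before a voiced consonant — surfaces as [eː] (rule 1).
/b/ — word-final; rule 4 does not apply here → [b].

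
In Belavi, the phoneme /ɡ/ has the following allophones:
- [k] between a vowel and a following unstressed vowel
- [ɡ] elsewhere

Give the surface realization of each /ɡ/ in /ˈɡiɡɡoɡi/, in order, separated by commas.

[ɡ], [ɡ], [ɡ], [k]

Occurrence 1 (position 1): no conditioning environment matches → elsewhere allophone [ɡ].
Occurrence 2 (position 3): no conditioning environment matches → elsewhere allophone [ɡ].
Occurrence 3 (position 4): no conditioning environment matches → elsewhere allophone [ɡ].
Occurrence 4 (position 6): between a vowel and a following unstressed vowel → [k].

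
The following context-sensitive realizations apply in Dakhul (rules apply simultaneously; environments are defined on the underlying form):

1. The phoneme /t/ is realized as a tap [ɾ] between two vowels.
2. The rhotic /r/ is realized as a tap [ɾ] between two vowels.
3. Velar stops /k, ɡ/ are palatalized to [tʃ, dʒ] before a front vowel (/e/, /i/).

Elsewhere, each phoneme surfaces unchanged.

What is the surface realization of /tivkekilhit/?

/t/ (word-initial) fails the environment for rule 1, so it stays [t].
/i/ (between /t/ and /v/) is unaffected → [i].
/v/ stays [v].
/k/ meets the environment for rule 3 (before a front vowel) → [tʃ].
/e/ (between /k/ and /k/): no rule targets it → [e].
/k/ meets the environment for rule 3 (before a front vowel) → [tʃ].
/i/ (between /k/ and /l/) is unaffected → [i].
/l/ stays [l].
/h/ (between /l/ and /i/) is unaffected → [h].
/i/ (between /h/ and /t/): no rule targets it → [i].
/t/ (word-final): rule 1 targets it, but not between two vowels → unchanged [t].

[tivtʃetʃilhit]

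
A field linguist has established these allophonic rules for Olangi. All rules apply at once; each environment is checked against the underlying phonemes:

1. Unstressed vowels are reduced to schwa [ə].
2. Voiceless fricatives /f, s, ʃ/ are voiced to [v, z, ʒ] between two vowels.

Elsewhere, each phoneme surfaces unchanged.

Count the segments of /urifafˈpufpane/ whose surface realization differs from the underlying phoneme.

Segments that undergo a rule: /u/ → [ə] (rule 1); /i/ → [ə] (rule 1); /f/ → [v] (rule 2); /a/ → [ə] (rule 1); /a/ → [ə] (rule 1); /e/ → [ə] (rule 1).
All other segments surface unchanged.

6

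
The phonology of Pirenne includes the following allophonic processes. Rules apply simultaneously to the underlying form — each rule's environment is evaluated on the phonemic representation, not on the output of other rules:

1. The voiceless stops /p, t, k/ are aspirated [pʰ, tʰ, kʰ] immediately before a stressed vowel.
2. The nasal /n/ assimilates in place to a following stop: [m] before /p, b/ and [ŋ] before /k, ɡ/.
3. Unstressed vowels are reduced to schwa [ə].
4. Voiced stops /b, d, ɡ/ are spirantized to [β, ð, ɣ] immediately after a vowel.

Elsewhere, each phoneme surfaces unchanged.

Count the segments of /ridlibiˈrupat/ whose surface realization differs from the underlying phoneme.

Segments that undergo a rule: /i/ → [ə] (rule 3); /d/ → [ð] (rule 4); /i/ → [ə] (rule 3); /b/ → [β] (rule 4); /i/ → [ə] (rule 3); /a/ → [ə] (rule 3).
All other segments surface unchanged.

6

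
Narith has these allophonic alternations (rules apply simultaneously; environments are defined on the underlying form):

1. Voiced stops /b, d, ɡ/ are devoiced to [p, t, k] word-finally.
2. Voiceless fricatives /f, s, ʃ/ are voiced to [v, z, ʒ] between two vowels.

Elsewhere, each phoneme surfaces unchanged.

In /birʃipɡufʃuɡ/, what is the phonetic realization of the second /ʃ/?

/ʃ/ (between /f/ and /u/): rule 2 targets it, but not between two vowels → unchanged [ʃ].

[ʃ]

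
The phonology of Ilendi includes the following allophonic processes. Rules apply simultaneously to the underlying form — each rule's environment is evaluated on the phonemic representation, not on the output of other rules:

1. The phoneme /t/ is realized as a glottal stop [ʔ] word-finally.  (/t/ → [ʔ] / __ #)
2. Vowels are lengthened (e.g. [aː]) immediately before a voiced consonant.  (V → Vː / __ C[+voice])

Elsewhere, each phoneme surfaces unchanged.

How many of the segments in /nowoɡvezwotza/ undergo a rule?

3

Segments that undergo a rule: /o/ → [oː] (rule 2); /o/ → [oː] (rule 2); /e/ → [eː] (rule 2).
All other segments surface unchanged.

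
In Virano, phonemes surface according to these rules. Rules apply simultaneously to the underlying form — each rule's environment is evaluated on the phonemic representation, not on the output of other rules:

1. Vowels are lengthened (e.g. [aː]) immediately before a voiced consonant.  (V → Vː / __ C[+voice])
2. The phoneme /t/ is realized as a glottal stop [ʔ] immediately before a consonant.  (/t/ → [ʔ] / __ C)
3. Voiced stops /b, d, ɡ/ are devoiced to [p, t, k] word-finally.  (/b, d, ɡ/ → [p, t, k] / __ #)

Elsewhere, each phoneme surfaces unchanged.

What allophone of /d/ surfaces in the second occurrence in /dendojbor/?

/d/ (between /n/ and /o/) is in the target of rule 3 but the environment (word-finally) is not met → [d].

[d]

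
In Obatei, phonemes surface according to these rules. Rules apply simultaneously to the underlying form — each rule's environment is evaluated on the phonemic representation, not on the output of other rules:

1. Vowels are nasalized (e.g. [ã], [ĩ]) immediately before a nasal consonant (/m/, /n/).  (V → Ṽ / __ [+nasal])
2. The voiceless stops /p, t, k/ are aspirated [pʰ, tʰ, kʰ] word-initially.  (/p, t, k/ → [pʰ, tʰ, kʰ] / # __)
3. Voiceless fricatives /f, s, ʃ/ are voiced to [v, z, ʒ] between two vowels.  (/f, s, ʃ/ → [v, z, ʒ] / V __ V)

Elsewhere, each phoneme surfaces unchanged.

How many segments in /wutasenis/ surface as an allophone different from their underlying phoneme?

Segments that undergo a rule: /s/ → [z] (rule 3); /e/ → [ẽ] (rule 1).
All other segments surface unchanged.

2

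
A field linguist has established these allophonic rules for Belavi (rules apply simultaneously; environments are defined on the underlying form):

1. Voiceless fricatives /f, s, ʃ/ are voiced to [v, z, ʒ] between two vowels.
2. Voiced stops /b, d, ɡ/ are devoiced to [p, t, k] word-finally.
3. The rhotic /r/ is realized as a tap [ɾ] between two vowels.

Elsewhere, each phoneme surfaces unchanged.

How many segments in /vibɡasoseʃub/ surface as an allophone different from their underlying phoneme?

4

Segments that undergo a rule: /s/ → [z] (rule 1); /s/ → [z] (rule 1); /ʃ/ → [ʒ] (rule 1); /b/ → [p] (rule 2).
All other segments surface unchanged.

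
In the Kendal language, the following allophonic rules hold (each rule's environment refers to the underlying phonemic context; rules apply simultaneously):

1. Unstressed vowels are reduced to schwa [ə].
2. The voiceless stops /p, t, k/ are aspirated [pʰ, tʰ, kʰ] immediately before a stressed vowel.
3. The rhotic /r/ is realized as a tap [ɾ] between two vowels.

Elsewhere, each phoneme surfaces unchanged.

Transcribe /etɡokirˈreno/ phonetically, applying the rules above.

/e/ meets the environment for rule 1 (in an unstressed syllable) → [ə].
/t/ (between /e/ and /ɡ/) is in the target of rule 2 but the environment (immediately before a stressed vowel) is not met → [t].
/ɡ/ — not in any rule's target class → [ɡ].
/o/ (between /ɡ/ and /k/) occurs in an unstressed syllable → [ə] by rule 1.
/k/ (between /o/ and /i/) is in the target of rule 2 but the environment (immediately before a stressed vowel) is not met → [k].
/i/ — between /k/ and /r/, in an unstressed syllable — surfaces as [ə] (rule 1).
/r/ — between /i/ and /r/; rule 3 does not apply here → [r].
/r/ (between /r/ and /e/): rule 3 targets it, but not between two vowels → unchanged [r].
/e/ (between /r/ and /n/) fails the environment for rule 1, so it stays [e].
/n/ (between /e/ and /o/): no rule targets it → [n].
/o/ (word-final): in an unstressed syllable, so rule 1 applies → [ə].

[ətɡəkərˈrenə]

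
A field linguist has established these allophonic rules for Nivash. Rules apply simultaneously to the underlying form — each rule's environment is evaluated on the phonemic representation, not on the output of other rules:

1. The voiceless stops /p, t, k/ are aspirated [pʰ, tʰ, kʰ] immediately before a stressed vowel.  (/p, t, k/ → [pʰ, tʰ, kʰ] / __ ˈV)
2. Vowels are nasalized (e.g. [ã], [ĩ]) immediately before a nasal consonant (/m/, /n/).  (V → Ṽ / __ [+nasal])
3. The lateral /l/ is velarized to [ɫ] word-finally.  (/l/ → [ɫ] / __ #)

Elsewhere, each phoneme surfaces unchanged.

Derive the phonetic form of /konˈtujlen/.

[kõnˈtʰujlẽn]

/k/ — word-initial; rule 1 does not apply here → [k].
Rule 2 applies to /o/ (between /k/ and /n/: before a nasal consonant) → [õ].
/n/ (between /o/ and /t/): no rule targets it → [n].
Rule 1 applies to /t/ (between /n/ and /u/: immediately before a stressed vowel) → [tʰ].
/u/ (between /t/ and /j/) is in the target of rule 2 but the environment (before a nasal consonant) is not met → [u].
/j/ stays [j].
/l/ — between /j/ and /e/; rule 3 does not apply here → [l].
/e/ — between /l/ and /n/, before a nasal consonant — surfaces as [ẽ] (rule 2).
/n/ (word-final): no rule targets it → [n].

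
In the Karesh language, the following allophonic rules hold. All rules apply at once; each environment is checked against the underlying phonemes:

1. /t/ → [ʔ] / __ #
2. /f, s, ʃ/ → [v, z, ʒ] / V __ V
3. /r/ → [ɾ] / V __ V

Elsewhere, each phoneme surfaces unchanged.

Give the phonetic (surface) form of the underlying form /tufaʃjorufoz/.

[tuvaʃjoɾuvoz]

/t/ (word-initial) fails the environment for rule 1, so it stays [t].
/f/ (between /u/ and /a/): between two vowels, so rule 2 applies → [v].
/ʃ/ (between /a/ and /j/) fails the environment for rule 2, so it stays [ʃ].
Rule 3 applies to /r/ (between /o/ and /u/: between two vowels) → [ɾ].
/f/ (between /u/ and /o/): between two vowels, so rule 2 applies → [v].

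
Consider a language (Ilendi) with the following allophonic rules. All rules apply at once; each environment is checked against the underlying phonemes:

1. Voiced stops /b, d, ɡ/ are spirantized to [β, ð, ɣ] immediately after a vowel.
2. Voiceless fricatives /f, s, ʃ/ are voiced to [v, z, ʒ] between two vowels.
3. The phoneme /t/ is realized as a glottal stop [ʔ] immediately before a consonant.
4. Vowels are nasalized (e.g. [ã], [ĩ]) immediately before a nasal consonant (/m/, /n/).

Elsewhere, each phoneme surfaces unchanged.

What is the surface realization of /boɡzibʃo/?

/b/ (word-initial): rule 1 targets it, but not immediately after a vowel → unchanged [b].
/o/ — between /b/ and /ɡ/; rule 4 does not apply here → [o].
/ɡ/ (between /o/ and /z/): immediately after a vowel, so rule 1 applies → [ɣ].
/z/ stays [z].
/i/ (between /z/ and /b/): rule 4 targets it, but not before a nasal consonant → unchanged [i].
/b/ (between /i/ and /ʃ/): immediately after a vowel, so rule 1 applies → [β].
/ʃ/ — between /b/ and /o/; rule 2 does not apply here → [ʃ].
/o/ (word-final): rule 4 targets it, but not before a nasal consonant → unchanged [o].

[boɣziβʃo]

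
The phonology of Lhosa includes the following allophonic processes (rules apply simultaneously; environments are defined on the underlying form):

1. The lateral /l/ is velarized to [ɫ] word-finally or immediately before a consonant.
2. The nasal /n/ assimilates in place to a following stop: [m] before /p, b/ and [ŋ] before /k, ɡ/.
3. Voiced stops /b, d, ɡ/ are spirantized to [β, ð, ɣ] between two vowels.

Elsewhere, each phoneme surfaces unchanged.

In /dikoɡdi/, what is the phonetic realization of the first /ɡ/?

[ɡ]

/ɡ/ (between /o/ and /d/): rule 3 targets it, but not between two vowels → unchanged [ɡ].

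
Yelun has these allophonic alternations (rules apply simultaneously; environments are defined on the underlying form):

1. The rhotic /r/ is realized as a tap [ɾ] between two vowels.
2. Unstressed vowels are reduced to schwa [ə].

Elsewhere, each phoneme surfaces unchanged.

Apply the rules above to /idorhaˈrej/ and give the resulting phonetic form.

[ədərhəˈɾej]

/i/ — word-initial, in an unstressed syllable — surfaces as [ə] (rule 2).
/d/ — not in any rule's target class → [d].
Rule 2 applies to /o/ (between /d/ and /r/: in an unstressed syllable) → [ə].
/r/ — between /o/ and /h/; rule 1 does not apply here → [r].
/h/ (between /r/ and /a/): no rule targets it → [h].
/a/ — between /h/ and /r/, in an unstressed syllable — surfaces as [ə] (rule 2).
/r/ (between /a/ and /e/): between two vowels, so rule 1 applies → [ɾ].
/e/ (between /r/ and /j/) fails the environment for rule 2, so it stays [e].
/j/ stays [j].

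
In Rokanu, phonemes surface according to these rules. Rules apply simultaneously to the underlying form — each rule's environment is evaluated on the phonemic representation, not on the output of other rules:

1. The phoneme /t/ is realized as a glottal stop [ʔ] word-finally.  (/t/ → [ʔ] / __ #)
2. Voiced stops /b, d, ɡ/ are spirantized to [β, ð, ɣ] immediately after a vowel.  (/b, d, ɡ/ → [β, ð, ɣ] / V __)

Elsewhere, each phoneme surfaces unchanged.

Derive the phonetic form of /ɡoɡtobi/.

[ɡoɣtoβi]

/ɡ/ (word-initial) is in the target of rule 2 but the environment (immediately after a vowel) is not met → [ɡ].
Rule 2 applies to /ɡ/ (between /o/ and /t/: immediately after a vowel) → [ɣ].
/t/ (between /ɡ/ and /o/) is in the target of rule 1 but the environment (word-finally) is not met → [t].
/b/ meets the environment for rule 2 (immediately after a vowel) → [β].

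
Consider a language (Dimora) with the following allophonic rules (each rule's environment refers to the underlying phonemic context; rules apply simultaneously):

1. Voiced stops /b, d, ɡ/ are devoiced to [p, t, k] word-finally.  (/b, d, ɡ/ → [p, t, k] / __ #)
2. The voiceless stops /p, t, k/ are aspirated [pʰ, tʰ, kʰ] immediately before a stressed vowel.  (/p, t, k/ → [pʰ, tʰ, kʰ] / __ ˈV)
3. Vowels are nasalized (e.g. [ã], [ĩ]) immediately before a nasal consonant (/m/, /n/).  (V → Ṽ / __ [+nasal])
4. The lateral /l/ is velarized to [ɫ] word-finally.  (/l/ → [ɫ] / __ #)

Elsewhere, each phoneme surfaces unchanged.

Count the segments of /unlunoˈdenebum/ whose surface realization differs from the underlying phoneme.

Segments that undergo a rule: /u/ → [ũ] (rule 3); /u/ → [ũ] (rule 3); /e/ → [ẽ] (rule 3); /u/ → [ũ] (rule 3).
All other segments surface unchanged.

4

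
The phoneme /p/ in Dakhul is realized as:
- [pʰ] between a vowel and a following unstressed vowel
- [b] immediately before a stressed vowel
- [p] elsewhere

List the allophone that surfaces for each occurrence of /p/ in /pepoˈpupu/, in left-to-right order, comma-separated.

[p], [pʰ], [b], [pʰ]

Occurrence 1 (position 1): no conditioning environment matches → elsewhere allophone [p].
Occurrence 2 (position 3): between a vowel and a following unstressed vowel → [pʰ].
Occurrence 3 (position 5): immediately before a stressed vowel → [b].
Occurrence 4 (position 7): between a vowel and a following unstressed vowel → [pʰ].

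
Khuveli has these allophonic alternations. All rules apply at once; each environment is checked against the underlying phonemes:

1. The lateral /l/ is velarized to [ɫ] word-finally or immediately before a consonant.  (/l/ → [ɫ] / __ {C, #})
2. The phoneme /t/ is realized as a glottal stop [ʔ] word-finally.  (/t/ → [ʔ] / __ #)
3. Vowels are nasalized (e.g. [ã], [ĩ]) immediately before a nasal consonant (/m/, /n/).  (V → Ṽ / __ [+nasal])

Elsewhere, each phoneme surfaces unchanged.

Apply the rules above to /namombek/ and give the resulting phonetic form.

/n/ stays [n].
Rule 3 applies to /a/ (between /n/ and /m/: before a nasal consonant) → [ã].
/m/ (between /a/ and /o/) is unaffected → [m].
/o/ meets the environment for rule 3 (before a nasal consonant) → [õ].
/m/ — not in any rule's target class → [m].
/b/ (between /m/ and /e/): no rule targets it → [b].
/e/ — between /b/ and /k/; rule 3 does not apply here → [e].
/k/ (word-final) is unaffected → [k].

[nãmõmbek]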